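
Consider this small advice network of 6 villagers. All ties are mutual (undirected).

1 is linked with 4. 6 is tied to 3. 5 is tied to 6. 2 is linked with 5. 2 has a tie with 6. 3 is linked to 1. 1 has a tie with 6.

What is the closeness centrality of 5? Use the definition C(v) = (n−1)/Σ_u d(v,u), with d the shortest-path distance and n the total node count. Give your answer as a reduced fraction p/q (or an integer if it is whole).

Distances from 5: 1:2, 2:1, 3:2, 4:3, 6:1. Sum = 9.
n = 6, so closeness = 5/9.

5/9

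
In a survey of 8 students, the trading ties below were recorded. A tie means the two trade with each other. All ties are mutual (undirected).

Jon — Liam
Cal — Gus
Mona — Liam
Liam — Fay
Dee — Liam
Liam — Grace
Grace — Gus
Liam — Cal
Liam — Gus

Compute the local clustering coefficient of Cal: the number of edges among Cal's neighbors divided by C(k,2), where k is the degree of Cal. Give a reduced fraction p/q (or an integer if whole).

Cal's neighbors: Gus and Liam (k = 2).
Possible neighbor pairs: C(2,2) = 1. Edges among them: Gus–Liam → e = 1.
Clustering(Cal) = 1/1.

1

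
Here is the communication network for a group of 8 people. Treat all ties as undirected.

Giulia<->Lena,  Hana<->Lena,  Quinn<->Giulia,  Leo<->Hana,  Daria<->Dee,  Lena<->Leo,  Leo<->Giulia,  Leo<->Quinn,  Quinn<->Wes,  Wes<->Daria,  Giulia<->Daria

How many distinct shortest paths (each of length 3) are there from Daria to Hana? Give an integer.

2

The shortest distance is 3. The length-3 paths are: Daria–Giulia–Lena–Hana; Daria–Giulia–Leo–Hana.
That gives 2 distinct shortest paths.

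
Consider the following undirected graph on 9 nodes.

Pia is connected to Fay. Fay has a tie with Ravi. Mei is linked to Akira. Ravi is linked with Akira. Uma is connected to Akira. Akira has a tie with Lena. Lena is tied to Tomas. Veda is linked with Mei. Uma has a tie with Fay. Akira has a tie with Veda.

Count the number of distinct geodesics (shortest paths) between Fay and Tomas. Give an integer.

2

The shortest distance is 4. The length-4 paths are: Fay–Uma–Akira–Lena–Tomas; Fay–Ravi–Akira–Lena–Tomas.
That gives 2 distinct shortest paths.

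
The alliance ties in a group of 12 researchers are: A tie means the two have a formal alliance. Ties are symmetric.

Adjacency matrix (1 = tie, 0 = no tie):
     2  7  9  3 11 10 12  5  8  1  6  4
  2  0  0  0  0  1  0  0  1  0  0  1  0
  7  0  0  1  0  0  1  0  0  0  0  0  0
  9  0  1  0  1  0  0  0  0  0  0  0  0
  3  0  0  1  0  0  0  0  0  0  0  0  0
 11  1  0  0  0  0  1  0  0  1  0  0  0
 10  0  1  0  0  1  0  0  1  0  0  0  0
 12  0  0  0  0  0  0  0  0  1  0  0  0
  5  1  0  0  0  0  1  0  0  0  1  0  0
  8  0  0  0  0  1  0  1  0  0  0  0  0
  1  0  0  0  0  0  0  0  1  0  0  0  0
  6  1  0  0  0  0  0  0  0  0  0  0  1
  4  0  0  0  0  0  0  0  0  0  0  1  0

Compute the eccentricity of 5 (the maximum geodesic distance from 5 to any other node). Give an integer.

4

Distances from 5: 1:1, 2:1, 3:4, 4:3, 6:2, 7:2, 8:3, 9:3, 10:1, 11:2, 12:4.
The largest is 4 (to 12 and 3), so the eccentricity of 5 is 4.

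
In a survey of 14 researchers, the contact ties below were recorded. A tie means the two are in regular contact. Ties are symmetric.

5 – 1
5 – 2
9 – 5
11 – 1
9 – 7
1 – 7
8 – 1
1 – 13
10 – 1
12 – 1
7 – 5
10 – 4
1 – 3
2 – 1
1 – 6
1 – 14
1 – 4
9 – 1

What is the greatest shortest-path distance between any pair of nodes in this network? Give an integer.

Eccentricity of each node (its greatest distance to any other): 1:1, 2:2, 3:2, 4:2, 5:2, 6:2, 7:2, 8:2, 9:2, 10:2, 11:2, 12:2, 13:2, 14:2.
The maximum eccentricity is 2, realized for instance by the pair 8–7 via 8 – 1 – 7. So the diameter is 2.

2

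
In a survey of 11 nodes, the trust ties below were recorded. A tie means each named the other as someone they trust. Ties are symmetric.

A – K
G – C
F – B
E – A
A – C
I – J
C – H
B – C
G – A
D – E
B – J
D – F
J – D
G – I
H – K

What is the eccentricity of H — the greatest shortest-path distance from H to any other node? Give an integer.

Distances from H: A:2, B:2, C:1, D:4, E:3, F:3, G:2, I:3, J:3, K:1.
The largest is 4 (to D), so the eccentricity of H is 4.

4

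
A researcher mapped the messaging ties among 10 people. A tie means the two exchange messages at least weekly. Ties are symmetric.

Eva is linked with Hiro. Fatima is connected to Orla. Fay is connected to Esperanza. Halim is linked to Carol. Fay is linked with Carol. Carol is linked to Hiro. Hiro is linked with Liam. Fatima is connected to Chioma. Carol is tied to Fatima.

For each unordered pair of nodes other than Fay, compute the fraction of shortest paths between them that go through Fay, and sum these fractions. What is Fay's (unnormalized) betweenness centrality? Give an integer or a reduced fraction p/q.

Pairs whose geodesics pass through Fay — Chioma–Esperanza: 1; Orla–Esperanza: 1; Halim–Esperanza: 1; Fatima–Esperanza: 1; Hiro–Esperanza: 1; Esperanza–Carol: 1; Esperanza–Eva: 1; Esperanza–Liam: 1.
All other pairs contribute 0.
Summing the contributions gives betweenness(Fay) = 8.

8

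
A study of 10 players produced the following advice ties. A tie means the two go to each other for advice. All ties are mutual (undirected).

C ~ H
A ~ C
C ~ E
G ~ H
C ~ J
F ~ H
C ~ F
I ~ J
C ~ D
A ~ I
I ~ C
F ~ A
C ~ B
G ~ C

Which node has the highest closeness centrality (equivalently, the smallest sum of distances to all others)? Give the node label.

C

Farness (sum of distances to all others) for each node — A:15, B:17, C:9, D:17, E:17, F:15, G:16, H:15, I:15, J:16.
The smallest farness is 9, for C, so C has the highest closeness.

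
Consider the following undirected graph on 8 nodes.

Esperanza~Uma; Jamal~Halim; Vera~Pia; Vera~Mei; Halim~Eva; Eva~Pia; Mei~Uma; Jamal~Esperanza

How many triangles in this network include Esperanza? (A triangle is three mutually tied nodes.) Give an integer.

Esperanza's neighbors are Jamal and Uma, but none of them are tied to each other, so no triangle contains Esperanza.

0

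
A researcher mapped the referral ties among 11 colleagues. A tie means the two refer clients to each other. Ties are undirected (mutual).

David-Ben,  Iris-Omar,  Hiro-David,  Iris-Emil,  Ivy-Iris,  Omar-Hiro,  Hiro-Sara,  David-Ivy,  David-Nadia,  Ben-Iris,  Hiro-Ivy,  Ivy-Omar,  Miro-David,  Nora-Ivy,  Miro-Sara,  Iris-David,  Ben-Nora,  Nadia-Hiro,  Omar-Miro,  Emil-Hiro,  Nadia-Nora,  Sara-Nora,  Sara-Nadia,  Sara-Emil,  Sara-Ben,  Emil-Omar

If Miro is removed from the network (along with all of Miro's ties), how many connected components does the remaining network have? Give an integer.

1

Miro's neighbors (David, Omar, and Sara) remain reachable from one another through other ties, so the rest of the network stays in one piece.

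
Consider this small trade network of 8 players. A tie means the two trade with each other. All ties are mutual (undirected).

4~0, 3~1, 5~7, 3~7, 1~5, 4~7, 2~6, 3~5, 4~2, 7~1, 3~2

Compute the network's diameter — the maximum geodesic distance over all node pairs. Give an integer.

3

Eccentricity of each node (its greatest distance to any other): 0:3, 1:3, 2:2, 3:3, 4:2, 5:3, 6:3, 7:3.
The maximum eccentricity is 3, realized for instance by the pair 3–0 via 3 – 7 – 4 – 0. So the diameter is 3.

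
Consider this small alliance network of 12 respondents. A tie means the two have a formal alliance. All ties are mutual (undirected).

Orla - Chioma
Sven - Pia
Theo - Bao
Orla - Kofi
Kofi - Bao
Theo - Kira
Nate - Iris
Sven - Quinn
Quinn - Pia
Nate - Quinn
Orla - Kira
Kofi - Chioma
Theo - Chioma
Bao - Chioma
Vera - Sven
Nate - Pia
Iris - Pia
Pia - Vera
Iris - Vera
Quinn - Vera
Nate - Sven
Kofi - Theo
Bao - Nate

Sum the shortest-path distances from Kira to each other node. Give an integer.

32

Distances from Kira: Bao:2, Chioma:2, Iris:4, Kofi:2, Nate:3, Orla:1, Pia:4, Quinn:4, Sven:4, Theo:1, Vera:5.
Sum = 2 + 2 + 4 + 2 + 3 + 1 + 4 + 4 + 4 + 1 + 5 = 32.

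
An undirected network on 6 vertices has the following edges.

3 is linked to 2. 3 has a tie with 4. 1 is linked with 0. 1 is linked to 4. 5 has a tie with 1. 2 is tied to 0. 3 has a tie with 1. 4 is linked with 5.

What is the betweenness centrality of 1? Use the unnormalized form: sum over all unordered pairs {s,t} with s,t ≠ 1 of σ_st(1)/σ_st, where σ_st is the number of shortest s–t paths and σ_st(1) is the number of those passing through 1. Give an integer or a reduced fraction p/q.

11/3

Pairs whose geodesics pass through 1 — 2–5: 2/3; 0–5: 1; 0–4: 1; 0–3: 1/2; 5–3: 1/2.
All other pairs contribute 0.
Summing the contributions gives betweenness(1) = 11/3.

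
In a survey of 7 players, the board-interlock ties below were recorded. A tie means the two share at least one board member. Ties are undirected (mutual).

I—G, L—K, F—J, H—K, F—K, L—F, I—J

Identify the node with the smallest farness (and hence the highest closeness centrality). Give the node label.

F

Farness (sum of distances to all others) for each node — F:10, G:19, H:17, I:14, J:11, K:12, L:13.
The smallest farness is 10, for F, so F has the highest closeness.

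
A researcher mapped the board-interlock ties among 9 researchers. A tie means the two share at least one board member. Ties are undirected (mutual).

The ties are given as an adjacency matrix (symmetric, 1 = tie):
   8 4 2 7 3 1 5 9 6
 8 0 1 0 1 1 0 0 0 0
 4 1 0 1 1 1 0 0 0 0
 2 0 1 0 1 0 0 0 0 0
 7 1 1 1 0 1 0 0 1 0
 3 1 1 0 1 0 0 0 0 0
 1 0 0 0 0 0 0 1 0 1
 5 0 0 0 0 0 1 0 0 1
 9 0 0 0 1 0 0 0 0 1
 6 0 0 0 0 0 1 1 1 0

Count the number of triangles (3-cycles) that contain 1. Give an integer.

1's neighbors: 5 and 6.
Neighbor pairs that are themselves tied: 1–5–6. Each forms one triangle with 1, for 1 in total.

1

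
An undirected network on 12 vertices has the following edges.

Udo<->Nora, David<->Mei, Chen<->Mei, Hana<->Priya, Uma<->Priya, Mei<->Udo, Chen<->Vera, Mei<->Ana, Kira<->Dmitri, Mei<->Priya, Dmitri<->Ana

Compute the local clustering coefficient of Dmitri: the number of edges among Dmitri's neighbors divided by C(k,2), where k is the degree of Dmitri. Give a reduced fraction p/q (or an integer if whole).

0

Dmitri's neighbors: Ana and Kira (k = 2).
Possible neighbor pairs: C(2,2) = 1. Edges among them: none → e = 0.
Clustering(Dmitri) = 0/1.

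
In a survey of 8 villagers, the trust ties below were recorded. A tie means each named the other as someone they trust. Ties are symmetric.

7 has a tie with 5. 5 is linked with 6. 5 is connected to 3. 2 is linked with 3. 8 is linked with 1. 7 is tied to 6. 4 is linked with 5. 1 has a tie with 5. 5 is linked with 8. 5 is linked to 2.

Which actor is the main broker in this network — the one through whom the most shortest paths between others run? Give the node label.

5

Unnormalized betweenness of each node: 1:0, 2:0, 3:0, 4:0, 5:18, 6:0, 7:0, 8:0.
5 has the largest value, 18, making it the main broker — the node through which the most shortest paths run.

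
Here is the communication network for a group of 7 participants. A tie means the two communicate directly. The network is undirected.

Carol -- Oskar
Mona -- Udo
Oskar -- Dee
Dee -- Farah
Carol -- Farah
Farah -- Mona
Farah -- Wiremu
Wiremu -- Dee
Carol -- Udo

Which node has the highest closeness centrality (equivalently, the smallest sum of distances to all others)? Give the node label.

Farah

Farness (sum of distances to all others) for each node — Carol:9, Dee:10, Farah:8, Mona:11, Oskar:11, Udo:12, Wiremu:11.
The smallest farness is 8, for Farah, so Farah has the highest closeness.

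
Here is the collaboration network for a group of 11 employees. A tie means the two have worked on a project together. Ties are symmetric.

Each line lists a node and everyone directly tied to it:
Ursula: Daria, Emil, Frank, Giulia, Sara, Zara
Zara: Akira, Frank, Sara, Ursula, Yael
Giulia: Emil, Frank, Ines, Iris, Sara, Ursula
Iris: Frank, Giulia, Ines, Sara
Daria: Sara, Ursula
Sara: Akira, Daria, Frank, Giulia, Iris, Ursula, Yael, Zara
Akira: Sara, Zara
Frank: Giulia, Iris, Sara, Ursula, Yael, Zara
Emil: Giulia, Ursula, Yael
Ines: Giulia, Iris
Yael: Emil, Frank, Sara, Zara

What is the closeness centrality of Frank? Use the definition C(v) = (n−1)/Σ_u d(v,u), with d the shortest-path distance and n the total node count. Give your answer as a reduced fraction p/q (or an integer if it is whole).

Distances from Frank: Akira:2, Daria:2, Emil:2, Giulia:1, Ines:2, Iris:1, Sara:1, Ursula:1, Yael:1, Zara:1. Sum = 14.
n = 11, so closeness = 10/14 = 5/7.

5/7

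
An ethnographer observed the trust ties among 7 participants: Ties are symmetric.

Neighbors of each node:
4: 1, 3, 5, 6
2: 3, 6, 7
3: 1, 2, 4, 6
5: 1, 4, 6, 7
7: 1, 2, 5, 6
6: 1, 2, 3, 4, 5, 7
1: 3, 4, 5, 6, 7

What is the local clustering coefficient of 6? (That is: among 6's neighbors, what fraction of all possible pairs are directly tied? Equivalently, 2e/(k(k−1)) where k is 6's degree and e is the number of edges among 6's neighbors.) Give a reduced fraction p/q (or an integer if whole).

3/5

6's neighbors: 1, 2, 3, 4, 5, and 7 (k = 6).
Possible neighbor pairs: C(6,2) = 15. Edges among them: 1–3, 1–4, 1–5, 1–7, 2–3, 2–7, 3–4, 4–5, 5–7 → e = 9.
Clustering(6) = 9/15 = 3/5.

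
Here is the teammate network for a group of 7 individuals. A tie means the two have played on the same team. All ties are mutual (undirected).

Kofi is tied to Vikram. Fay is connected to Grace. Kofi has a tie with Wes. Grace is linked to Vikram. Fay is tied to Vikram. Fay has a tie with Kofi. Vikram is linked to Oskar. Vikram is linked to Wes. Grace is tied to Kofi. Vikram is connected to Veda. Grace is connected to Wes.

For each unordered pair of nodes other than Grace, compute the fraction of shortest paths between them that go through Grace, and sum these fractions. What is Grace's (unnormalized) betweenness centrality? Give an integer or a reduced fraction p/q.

Pairs whose geodesics pass through Grace — Wes–Fay: 1/3.
All other pairs contribute 0.
Summing the contributions gives betweenness(Grace) = 1/3.

1/3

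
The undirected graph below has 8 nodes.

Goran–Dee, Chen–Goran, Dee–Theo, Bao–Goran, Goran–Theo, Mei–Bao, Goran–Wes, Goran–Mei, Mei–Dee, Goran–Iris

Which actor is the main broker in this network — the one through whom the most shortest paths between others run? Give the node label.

Goran

Unnormalized betweenness of each node: Bao:0, Chen:0, Dee:1/2, Goran:17, Iris:0, Mei:1/2, Theo:0, Wes:0.
Goran has the largest value, 17, making it the main broker — the node through which the most shortest paths run.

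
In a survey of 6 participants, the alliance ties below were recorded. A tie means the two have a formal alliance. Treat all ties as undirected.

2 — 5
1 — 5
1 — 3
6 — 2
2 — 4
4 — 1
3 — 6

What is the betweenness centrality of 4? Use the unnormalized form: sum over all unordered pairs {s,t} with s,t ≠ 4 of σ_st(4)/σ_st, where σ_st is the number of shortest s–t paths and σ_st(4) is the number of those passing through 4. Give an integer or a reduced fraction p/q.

1/2

Pairs whose geodesics pass through 4 — 2–1: 1/2.
All other pairs contribute 0.
Summing the contributions gives betweenness(4) = 1/2.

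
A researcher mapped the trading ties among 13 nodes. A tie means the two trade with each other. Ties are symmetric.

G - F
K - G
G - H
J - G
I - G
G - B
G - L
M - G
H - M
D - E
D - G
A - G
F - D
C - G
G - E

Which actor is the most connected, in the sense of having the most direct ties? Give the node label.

G

Degrees — A:1, B:1, C:1, D:3, E:2, F:2, G:12, H:2, I:1, J:1, K:1, L:1, M:2.
The maximum is 12, attained only by G.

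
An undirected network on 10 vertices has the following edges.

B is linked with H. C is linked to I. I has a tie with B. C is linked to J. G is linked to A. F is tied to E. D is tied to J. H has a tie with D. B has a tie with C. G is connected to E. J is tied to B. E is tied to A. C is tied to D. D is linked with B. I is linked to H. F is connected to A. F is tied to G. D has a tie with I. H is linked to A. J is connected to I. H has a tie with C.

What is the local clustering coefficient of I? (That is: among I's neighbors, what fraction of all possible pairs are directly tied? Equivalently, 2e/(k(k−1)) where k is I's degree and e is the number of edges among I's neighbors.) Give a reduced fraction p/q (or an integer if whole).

I's neighbors: B, C, D, H, and J (k = 5).
Possible neighbor pairs: C(5,2) = 10. Edges among them: B–C, B–D, B–H, B–J, C–D, C–H, C–J, D–H, D–J → e = 9.
Clustering(I) = 9/10.

9/10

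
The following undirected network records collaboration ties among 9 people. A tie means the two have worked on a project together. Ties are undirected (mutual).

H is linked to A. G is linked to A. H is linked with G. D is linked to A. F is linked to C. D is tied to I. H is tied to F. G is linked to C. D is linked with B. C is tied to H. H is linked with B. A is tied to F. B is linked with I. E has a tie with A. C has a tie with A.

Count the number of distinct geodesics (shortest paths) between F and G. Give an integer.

The shortest distance is 2. The length-2 paths are: F–C–G; F–H–G; F–A–G.
That gives 3 distinct shortest paths.

3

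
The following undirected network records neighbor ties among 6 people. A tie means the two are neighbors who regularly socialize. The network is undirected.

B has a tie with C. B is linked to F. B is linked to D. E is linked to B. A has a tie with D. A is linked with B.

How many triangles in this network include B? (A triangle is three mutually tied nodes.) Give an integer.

B's neighbors: A, C, D, E, and F.
Neighbor pairs that are themselves tied: B–A–D. Each forms one triangle with B, for 1 in total.

1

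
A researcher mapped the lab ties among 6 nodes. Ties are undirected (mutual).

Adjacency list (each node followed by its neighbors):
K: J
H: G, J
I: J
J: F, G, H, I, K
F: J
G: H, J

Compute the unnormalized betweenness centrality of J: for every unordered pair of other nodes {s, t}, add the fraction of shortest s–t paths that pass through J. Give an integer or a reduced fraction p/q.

9

Pairs whose geodesics pass through J — K–F: 1; K–I: 1; K–H: 1; K–G: 1; F–I: 1; F–H: 1; F–G: 1; I–H: 1; I–G: 1.
All other pairs contribute 0.
Summing the contributions gives betweenness(J) = 9.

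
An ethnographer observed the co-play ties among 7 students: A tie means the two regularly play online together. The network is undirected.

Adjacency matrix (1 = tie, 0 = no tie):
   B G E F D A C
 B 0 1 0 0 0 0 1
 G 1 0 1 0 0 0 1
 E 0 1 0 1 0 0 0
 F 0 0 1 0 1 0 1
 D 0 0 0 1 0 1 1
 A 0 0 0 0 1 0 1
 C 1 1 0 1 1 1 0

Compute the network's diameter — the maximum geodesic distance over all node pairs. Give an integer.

Eccentricity of each node (its greatest distance to any other): A:3, B:2, C:2, D:2, E:3, F:2, G:2.
The maximum eccentricity is 3, realized for instance by the pair E–A via E – F – D – A. So the diameter is 3.

3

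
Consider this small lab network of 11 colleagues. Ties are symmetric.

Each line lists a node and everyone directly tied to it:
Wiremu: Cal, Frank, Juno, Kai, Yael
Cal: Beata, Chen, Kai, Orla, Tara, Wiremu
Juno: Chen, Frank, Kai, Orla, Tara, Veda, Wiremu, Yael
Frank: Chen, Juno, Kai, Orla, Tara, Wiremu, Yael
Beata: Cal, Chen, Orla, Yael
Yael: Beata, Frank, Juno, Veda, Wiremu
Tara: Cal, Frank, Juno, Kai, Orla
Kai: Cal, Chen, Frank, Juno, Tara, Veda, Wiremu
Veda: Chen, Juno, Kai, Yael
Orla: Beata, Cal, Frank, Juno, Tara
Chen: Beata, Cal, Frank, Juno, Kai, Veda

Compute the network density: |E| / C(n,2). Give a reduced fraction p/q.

There are 31 edges and 11 nodes, so the maximum possible is C(11,2) = 55.
Density = 31/55.

31/55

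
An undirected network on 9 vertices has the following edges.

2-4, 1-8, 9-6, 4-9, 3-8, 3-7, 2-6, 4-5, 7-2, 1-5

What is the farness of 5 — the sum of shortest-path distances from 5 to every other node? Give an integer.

Distances from 5: 1:1, 2:2, 3:3, 4:1, 6:3, 7:3, 8:2, 9:2.
Sum = 1 + 2 + 3 + 1 + 3 + 3 + 2 + 2 = 17.

17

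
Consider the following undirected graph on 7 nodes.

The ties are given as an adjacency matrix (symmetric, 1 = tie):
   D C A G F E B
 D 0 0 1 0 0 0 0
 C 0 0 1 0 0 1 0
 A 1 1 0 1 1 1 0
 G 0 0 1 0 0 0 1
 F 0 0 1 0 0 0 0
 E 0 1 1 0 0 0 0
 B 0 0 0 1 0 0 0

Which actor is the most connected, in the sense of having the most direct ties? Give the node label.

A

Degrees — A:5, B:1, C:2, D:1, E:2, F:1, G:2.
The maximum is 5, attained only by A.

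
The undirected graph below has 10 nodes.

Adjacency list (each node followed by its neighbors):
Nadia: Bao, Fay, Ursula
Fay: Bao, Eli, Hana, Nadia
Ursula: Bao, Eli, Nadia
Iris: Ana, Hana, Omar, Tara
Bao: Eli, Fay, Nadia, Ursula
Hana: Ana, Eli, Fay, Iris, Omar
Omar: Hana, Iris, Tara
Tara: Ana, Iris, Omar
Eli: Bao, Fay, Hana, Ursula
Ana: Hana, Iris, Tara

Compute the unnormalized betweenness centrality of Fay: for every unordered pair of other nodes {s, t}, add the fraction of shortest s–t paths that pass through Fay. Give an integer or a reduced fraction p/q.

47/6

Pairs whose geodesics pass through Fay — Bao–Tara: 3/6; Bao–Omar: 1/2; Bao–Iris: 1/2; Bao–Hana: 1/2; Bao–Ana: 1/2; Nadia–Eli: 1/3; Nadia–Tara: 3/3; Nadia–Omar: 1; Nadia–Iris: 1; Nadia–Hana: 1; Nadia–Ana: 1.
All other pairs contribute 0.
Summing the contributions gives betweenness(Fay) = 47/6.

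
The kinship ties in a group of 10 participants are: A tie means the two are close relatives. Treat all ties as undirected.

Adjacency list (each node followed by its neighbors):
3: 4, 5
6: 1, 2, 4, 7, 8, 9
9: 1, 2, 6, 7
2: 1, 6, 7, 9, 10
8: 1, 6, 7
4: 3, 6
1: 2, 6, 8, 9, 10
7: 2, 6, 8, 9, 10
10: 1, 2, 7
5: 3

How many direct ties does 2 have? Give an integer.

5

2 is directly tied to 1, 6, 7, 9, and 10. That is 5 neighbors, so the degree of 2 is 5.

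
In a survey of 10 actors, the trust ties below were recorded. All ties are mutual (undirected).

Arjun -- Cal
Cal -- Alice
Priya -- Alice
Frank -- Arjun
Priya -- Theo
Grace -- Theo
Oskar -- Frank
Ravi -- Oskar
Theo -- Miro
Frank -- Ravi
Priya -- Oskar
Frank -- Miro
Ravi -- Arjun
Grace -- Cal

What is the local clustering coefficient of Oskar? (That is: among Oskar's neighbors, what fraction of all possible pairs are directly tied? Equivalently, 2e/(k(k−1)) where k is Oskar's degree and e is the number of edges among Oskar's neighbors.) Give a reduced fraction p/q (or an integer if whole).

1/3

Oskar's neighbors: Frank, Priya, and Ravi (k = 3).
Possible neighbor pairs: C(3,2) = 3. Edges among them: Frank–Ravi → e = 1.
Clustering(Oskar) = 1/3.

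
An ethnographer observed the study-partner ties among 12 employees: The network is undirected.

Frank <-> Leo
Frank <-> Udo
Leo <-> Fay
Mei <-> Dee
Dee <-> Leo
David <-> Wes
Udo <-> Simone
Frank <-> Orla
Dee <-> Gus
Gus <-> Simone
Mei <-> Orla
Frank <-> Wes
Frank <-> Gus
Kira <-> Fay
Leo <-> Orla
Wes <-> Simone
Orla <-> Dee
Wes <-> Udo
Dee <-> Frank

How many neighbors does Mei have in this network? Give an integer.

2

Mei is directly tied to Dee and Orla. That is 2 neighbors, so the degree of Mei is 2.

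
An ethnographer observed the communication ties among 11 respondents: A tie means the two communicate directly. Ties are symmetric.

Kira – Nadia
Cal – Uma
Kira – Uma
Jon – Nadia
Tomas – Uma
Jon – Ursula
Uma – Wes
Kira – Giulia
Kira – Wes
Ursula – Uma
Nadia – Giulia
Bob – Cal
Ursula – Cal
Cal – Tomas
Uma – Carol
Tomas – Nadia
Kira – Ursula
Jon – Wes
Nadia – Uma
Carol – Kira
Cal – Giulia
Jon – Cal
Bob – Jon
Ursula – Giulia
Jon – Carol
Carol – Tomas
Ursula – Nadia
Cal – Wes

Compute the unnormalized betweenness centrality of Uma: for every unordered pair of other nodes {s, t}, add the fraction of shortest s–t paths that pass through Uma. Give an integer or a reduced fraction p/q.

143/40

Pairs whose geodesics pass through Uma — Carol–Cal: 1/3; Carol–Wes: 1/3; Carol–Nadia: 1/4; Carol–Ursula: 1/3; Kira–Cal: 1/4; Kira–Tomas: 1/3; Kira–Bob: 1/8; Cal–Nadia: 1/5; Wes–Tomas: 1/2; Wes–Nadia: 1/3; Wes–Ursula: 1/4; Tomas–Ursula: 1/3.
All other pairs contribute 0.
Summing the contributions gives betweenness(Uma) = 143/40.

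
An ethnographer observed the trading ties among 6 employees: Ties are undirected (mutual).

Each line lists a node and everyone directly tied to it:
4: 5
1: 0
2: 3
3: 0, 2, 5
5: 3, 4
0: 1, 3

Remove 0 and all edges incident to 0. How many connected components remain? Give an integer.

Without 0, the remaining ties split the others into: {2, 3, 4, 5}; {1}.
That's 2 separate components.

2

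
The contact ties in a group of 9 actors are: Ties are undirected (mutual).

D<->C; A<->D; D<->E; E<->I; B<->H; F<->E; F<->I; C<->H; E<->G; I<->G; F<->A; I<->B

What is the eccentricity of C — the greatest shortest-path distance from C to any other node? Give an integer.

3

Distances from C: A:2, B:2, D:1, E:2, F:3, G:3, H:1, I:3.
The largest is 3 (to G, I, and F), so the eccentricity of C is 3.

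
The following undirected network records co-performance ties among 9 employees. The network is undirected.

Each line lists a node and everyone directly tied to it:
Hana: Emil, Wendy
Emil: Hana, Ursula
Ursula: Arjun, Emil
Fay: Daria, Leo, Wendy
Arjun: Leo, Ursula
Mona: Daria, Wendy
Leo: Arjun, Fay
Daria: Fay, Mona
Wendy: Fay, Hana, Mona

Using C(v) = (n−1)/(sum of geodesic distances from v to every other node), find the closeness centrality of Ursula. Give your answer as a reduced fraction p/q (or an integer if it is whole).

2/5

Distances from Ursula: Arjun:1, Daria:4, Emil:1, Fay:3, Hana:2, Leo:2, Mona:4, Wendy:3. Sum = 20.
n = 9, so closeness = 8/20 = 2/5.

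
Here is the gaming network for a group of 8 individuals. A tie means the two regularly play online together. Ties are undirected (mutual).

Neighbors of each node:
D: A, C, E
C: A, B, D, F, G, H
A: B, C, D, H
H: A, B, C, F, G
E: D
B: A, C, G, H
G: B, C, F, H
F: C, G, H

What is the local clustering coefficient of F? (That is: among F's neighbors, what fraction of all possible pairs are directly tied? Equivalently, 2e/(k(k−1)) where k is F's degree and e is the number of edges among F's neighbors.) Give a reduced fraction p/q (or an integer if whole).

F's neighbors: C, G, and H (k = 3).
Possible neighbor pairs: C(3,2) = 3. Edges among them: C–G, C–H, G–H → e = 3.
Clustering(F) = 3/3 = 1.

1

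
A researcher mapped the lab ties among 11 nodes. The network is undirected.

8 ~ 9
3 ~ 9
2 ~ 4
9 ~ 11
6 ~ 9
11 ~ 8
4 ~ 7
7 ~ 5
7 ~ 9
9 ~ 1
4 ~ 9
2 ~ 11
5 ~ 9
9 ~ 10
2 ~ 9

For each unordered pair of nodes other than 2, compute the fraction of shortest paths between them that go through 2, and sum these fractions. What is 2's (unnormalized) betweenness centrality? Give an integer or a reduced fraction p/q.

Pairs whose geodesics pass through 2 — 4–11: 1/2.
All other pairs contribute 0.
Summing the contributions gives betweenness(2) = 1/2.

1/2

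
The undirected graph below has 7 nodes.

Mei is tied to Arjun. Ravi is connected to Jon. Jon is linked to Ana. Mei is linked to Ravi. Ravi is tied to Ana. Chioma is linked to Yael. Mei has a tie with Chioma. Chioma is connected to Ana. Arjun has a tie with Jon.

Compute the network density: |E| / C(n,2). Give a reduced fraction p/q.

There are 9 edges and 7 nodes, so the maximum possible is C(7,2) = 21.
Density = 9/21 = 3/7.

3/7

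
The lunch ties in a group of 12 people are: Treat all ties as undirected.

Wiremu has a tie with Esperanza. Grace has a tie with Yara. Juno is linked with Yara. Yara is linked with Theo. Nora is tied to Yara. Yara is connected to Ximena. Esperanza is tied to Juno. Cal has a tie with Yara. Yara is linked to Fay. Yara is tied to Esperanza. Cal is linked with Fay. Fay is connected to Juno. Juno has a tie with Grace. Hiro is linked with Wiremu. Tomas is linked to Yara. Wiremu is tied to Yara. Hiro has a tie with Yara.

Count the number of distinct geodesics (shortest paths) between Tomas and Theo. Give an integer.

The shortest distance is 2, and the only length-2 path is Tomas–Yara–Theo. So there is exactly 1 shortest path.

1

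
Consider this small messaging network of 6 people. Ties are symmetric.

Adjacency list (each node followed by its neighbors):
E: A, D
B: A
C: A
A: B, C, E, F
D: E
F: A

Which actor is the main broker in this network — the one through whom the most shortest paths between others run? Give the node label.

Unnormalized betweenness of each node: A:9, B:0, C:0, D:0, E:4, F:0.
A has the largest value, 9, making it the main broker — the node through which the most shortest paths run.

A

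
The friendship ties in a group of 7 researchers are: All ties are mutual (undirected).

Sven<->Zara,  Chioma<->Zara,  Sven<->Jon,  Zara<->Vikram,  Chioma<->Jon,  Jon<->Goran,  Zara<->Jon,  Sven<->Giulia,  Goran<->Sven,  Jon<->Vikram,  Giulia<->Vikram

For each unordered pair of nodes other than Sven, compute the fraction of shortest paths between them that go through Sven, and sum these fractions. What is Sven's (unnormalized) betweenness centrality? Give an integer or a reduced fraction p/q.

Pairs whose geodesics pass through Sven — Zara–Goran: 1/2; Zara–Giulia: 1/2; Goran–Giulia: 1; Chioma–Giulia: 2/4; Giulia–Jon: 1/2.
All other pairs contribute 0.
Summing the contributions gives betweenness(Sven) = 3.

3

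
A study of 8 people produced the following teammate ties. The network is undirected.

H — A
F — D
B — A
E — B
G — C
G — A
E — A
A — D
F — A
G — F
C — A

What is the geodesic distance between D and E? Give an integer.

2

One shortest route is D – A – E, which uses 2 edges, and D and E are not directly tied, so nothing shorter exists. So d(D,E) = 2.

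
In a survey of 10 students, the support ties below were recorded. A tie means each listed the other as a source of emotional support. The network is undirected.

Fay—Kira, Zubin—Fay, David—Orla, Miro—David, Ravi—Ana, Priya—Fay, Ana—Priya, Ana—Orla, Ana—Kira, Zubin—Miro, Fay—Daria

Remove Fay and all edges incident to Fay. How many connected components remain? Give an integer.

Without Fay, the remaining ties split the others into: {Daria}; {Ana, David, Kira, Miro, Orla, Priya, Ravi, Zubin}.
That's 2 separate components.

2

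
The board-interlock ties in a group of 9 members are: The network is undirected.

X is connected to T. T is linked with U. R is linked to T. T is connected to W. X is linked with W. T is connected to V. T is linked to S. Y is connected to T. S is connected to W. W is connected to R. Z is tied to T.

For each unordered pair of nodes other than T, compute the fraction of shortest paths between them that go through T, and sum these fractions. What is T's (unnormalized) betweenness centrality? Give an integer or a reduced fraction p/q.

47/2

Pairs whose geodesics pass through T — S–Y: 1; S–V: 1; S–R: 1/2; S–U: 1; S–X: 1/2; S–Z: 1; Y–V: 1; Y–R: 1; Y–U: 1; Y–X: 1; Y–Z: 1; Y–W: 1; V–R: 1; V–U: 1 … (+11 more pairs).
All other pairs contribute 0.
Summing the contributions gives betweenness(T) = 47/2.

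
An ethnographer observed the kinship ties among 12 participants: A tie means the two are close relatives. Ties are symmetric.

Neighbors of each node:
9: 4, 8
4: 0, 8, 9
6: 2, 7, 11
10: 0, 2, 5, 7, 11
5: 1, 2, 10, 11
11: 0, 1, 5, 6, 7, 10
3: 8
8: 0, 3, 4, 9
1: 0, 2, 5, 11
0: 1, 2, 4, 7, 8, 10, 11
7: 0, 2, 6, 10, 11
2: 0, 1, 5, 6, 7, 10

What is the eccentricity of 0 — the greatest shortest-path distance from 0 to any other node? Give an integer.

Distances from 0: 1:1, 2:1, 3:2, 4:1, 5:2, 6:2, 7:1, 8:1, 9:2, 10:1, 11:1.
The largest is 2 (to 3, 9, 5, and 6), so the eccentricity of 0 is 2.

2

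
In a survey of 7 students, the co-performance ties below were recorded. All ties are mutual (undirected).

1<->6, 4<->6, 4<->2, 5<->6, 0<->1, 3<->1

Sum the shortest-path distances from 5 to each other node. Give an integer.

Distances from 5: 0:3, 1:2, 2:3, 3:3, 4:2, 6:1.
Sum = 3 + 2 + 3 + 3 + 2 + 1 = 14.

14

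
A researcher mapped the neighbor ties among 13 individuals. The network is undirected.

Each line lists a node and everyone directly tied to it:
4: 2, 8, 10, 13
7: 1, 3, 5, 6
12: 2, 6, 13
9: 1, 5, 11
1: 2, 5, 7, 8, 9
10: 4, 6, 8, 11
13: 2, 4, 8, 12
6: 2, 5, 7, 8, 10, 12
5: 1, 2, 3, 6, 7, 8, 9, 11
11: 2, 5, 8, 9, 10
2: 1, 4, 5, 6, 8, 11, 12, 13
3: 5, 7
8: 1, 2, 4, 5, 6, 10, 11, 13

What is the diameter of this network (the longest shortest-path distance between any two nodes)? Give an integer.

3

Eccentricity of each node (its greatest distance to any other): 1:2, 2:2, 3:3, 4:3, 5:2, 6:2, 7:3, 8:2, 9:3, 10:3, 11:2, 12:3, 13:3.
The maximum eccentricity is 3, realized for instance by the pair 3–12 via 3 – 5 – 2 – 12. So the diameter is 3.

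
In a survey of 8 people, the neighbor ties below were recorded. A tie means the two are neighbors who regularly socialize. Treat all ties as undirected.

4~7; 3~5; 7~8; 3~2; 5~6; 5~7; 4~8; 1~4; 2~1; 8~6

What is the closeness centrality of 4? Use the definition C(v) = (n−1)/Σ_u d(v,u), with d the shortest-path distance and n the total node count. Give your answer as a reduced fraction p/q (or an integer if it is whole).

Distances from 4: 1:1, 2:2, 3:3, 5:2, 6:2, 7:1, 8:1. Sum = 12.
n = 8, so closeness = 7/12.

7/12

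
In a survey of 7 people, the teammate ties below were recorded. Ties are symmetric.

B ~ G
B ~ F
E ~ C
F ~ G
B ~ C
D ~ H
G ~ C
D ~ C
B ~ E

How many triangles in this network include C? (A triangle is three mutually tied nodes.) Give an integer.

2

C's neighbors: B, D, E, and G.
Neighbor pairs that are themselves tied: C–B–E; C–B–G. Each forms one triangle with C, for 2 in total.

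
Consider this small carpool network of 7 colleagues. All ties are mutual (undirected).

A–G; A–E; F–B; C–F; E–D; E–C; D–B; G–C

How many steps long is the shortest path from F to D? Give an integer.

One shortest route is F – B – D, which uses 2 edges, and F and D are not directly tied, so nothing shorter exists. So d(F,D) = 2.

2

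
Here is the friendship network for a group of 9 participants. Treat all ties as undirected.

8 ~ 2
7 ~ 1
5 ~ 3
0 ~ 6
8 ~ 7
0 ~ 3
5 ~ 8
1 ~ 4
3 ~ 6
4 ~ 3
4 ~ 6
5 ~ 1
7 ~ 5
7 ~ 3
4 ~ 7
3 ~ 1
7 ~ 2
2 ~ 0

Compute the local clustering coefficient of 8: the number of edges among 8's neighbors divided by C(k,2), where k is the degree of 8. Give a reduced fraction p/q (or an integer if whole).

2/3

8's neighbors: 2, 5, and 7 (k = 3).
Possible neighbor pairs: C(3,2) = 3. Edges among them: 2–7, 5–7 → e = 2.
Clustering(8) = 2/3.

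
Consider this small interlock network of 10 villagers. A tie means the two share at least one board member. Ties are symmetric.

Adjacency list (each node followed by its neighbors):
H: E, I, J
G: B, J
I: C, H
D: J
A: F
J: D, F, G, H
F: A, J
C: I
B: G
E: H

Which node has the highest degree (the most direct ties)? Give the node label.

J

Degrees — A:1, B:1, C:1, D:1, E:1, F:2, G:2, H:3, I:2, J:4.
The maximum is 4, attained only by J.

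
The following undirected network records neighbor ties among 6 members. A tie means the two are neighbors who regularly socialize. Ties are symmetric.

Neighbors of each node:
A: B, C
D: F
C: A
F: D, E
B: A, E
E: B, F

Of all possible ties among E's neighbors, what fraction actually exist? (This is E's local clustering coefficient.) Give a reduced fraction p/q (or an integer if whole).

E's neighbors: B and F (k = 2).
Possible neighbor pairs: C(2,2) = 1. Edges among them: none → e = 0.
Clustering(E) = 0/1.

0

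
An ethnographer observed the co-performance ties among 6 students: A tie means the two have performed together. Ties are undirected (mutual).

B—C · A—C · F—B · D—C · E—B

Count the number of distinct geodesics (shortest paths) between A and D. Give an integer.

The shortest distance is 2, and the only length-2 path is A–C–D. So there is exactly 1 shortest path.

1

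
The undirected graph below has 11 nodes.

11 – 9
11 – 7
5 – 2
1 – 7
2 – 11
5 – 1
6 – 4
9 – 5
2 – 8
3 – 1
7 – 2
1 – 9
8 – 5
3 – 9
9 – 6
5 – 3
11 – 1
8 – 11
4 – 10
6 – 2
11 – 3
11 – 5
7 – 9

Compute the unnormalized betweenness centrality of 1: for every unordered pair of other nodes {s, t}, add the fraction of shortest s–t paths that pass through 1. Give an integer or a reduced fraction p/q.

7/12

Pairs whose geodesics pass through 1 — 3–7: 1/3; 5–7: 1/4.
All other pairs contribute 0.
Summing the contributions gives betweenness(1) = 7/12.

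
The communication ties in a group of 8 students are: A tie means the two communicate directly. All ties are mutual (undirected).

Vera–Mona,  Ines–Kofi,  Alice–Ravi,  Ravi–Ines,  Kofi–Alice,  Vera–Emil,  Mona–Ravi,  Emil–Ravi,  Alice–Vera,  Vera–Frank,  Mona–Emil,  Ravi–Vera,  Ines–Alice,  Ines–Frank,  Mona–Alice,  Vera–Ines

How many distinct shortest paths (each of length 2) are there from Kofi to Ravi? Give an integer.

2

The shortest distance is 2. The length-2 paths are: Kofi–Alice–Ravi; Kofi–Ines–Ravi.
That gives 2 distinct shortest paths.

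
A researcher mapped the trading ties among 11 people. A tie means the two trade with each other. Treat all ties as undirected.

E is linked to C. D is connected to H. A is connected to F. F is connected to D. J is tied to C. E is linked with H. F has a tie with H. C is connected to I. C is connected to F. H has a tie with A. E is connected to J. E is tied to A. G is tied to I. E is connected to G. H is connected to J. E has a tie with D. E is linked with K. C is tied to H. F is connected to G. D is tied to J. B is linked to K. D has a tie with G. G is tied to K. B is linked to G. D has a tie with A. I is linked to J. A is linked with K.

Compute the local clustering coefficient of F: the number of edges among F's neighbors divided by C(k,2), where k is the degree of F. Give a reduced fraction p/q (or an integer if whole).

1/2

F's neighbors: A, C, D, G, and H (k = 5).
Possible neighbor pairs: C(5,2) = 10. Edges among them: A–D, A–H, C–H, D–G, D–H → e = 5.
Clustering(F) = 5/10 = 1/2.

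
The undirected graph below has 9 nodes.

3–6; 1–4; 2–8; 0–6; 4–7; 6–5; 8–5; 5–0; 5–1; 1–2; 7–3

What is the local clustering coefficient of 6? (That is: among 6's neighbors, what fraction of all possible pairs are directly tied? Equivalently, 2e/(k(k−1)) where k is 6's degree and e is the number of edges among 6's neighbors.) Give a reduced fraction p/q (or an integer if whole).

1/3

6's neighbors: 0, 3, and 5 (k = 3).
Possible neighbor pairs: C(3,2) = 3. Edges among them: 0–5 → e = 1.
Clustering(6) = 1/3.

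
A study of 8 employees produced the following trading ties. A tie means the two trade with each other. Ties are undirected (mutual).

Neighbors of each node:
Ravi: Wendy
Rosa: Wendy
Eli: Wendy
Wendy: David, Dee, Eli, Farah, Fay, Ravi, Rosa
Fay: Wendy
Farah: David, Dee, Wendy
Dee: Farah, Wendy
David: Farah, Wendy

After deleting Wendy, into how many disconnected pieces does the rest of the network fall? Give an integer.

Without Wendy, the remaining ties split the others into: {David, Dee, Farah}; {Rosa}; {Ravi}; {Fay}; {Eli}.
That's 5 separate components.

5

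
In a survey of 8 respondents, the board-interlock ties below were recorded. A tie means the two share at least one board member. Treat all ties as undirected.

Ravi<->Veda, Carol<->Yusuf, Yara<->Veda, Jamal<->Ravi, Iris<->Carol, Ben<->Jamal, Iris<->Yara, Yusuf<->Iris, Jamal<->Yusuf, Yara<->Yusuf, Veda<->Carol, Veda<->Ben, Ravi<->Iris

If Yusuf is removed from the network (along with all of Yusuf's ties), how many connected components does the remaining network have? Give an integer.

1

Yusuf's neighbors (Carol, Iris, Jamal, and Yara) remain reachable from one another through other ties, so the rest of the network stays in one piece.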